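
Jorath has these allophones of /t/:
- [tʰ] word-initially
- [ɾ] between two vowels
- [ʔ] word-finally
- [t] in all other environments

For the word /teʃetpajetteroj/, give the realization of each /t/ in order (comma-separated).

Occurrence 1 (position 1): word-initially → [tʰ].
Occurrence 2 (position 5): no conditioning environment matches → elsewhere allophone [t].
Occurrence 3 (position 10): no conditioning environment matches → elsewhere allophone [t].
Occurrence 4 (position 11): no conditioning environment matches → elsewhere allophone [t].

[tʰ], [t], [t], [t]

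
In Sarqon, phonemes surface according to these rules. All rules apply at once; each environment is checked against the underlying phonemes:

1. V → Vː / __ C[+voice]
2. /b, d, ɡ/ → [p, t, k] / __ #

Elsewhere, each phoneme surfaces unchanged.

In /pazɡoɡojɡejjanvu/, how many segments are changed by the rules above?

Segments that undergo a rule: /a/ → [aː] (rule 1); /o/ → [oː] (rule 1); /o/ → [oː] (rule 1); /e/ → [eː] (rule 1); /a/ → [aː] (rule 1).
All other segments surface unchanged.

5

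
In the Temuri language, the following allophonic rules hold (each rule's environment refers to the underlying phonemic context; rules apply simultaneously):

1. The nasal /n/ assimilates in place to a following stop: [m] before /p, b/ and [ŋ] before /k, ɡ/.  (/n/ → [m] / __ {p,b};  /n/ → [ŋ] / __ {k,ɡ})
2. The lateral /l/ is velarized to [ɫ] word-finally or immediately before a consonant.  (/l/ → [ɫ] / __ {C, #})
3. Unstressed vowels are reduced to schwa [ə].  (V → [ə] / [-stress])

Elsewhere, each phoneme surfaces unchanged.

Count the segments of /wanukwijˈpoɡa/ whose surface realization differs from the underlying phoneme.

4

Segments that undergo a rule: /a/ → [ə] (rule 3); /u/ → [ə] (rule 3); /i/ → [ə] (rule 3); /a/ → [ə] (rule 3).
All other segments surface unchanged.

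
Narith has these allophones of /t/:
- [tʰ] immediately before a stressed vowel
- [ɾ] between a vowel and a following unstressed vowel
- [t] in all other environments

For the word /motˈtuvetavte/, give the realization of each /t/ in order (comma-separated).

Occurrence 1 (position 3): no conditioning environment matches → elsewhere allophone [t].
Occurrence 2 (position 4): immediately before a stressed vowel → [tʰ].
Occurrence 3 (position 8): between a vowel and an unstressed vowel → [ɾ].
Occurrence 4 (position 11): no conditioning environment matches → elsewhere allophone [t].

[t], [tʰ], [ɾ], [t]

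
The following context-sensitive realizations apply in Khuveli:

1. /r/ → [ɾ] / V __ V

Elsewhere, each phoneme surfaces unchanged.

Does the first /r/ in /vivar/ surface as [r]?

Yes

/r/ (word-final) fails the environment for rule 1, so it stays [r].
The actual realization is [r], which matches [r].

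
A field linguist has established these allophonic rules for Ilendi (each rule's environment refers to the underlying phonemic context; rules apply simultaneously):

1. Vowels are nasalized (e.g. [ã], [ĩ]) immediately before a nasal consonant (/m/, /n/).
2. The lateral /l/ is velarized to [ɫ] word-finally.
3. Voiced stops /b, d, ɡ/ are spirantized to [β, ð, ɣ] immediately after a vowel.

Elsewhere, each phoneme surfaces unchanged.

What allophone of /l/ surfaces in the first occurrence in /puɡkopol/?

/l/ (word-final): word-finally, so rule 2 applies → [ɫ].

[ɫ]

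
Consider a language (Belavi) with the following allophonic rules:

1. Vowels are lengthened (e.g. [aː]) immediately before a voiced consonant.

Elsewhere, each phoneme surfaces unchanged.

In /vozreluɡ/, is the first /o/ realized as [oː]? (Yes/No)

Rule 1 applies to /o/ (between /v/ and /z/: before a voiced consonant) → [oː].
The actual realization is [oː], which matches [oː].

Yes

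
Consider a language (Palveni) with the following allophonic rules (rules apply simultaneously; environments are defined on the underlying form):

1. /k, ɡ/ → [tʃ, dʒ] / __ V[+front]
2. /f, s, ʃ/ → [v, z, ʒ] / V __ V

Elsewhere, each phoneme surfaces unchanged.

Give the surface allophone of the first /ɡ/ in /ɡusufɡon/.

[ɡ]

/ɡ/ (word-initial) fails the environment for rule 1, so it stays [ɡ].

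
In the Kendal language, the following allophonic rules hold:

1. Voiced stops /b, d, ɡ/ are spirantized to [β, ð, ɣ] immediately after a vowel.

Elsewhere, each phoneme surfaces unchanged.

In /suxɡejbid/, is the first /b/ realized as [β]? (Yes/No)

/b/ (between /j/ and /i/) is in the target of rule 1 but the environment (immediately after a vowel) is not met → [b].
The actual realization is [b], not [β].

No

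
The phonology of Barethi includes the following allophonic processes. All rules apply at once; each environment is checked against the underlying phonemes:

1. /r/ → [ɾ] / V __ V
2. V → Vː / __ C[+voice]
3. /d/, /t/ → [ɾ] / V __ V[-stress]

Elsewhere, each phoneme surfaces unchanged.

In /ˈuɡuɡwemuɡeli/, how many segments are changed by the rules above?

Segments that undergo a rule: /u/ → [uː] (rule 2); /u/ → [uː] (rule 2); /e/ → [eː] (rule 2); /u/ → [uː] (rule 2); /e/ → [eː] (rule 2).
All other segments surface unchanged.

5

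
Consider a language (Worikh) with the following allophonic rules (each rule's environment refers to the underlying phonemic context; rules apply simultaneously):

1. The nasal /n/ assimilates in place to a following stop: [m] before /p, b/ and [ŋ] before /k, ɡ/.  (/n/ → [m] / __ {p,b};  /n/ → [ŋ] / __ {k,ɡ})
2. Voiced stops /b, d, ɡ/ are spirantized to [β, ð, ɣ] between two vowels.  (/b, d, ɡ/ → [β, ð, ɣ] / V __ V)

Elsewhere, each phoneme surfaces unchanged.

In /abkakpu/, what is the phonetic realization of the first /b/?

/b/ (between /a/ and /k/): rule 2 targets it, but not between two vowels → unchanged [b].

[b]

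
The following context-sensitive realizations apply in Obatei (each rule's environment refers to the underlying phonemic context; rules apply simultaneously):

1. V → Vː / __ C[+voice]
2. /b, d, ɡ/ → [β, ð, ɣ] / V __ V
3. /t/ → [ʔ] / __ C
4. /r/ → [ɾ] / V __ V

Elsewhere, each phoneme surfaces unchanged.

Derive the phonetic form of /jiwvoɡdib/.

[jiːwvoːɡdiːb]

/j/ stays [j].
Rule 1 applies to /i/ (between /j/ and /w/: before a voiced consonant) → [iː].
/w/ — not in any rule's target class → [w].
/v/ stays [v].
Rule 1 applies to /o/ (between /v/ and /ɡ/: before a voiced consonant) → [oː].
/ɡ/ (between /o/ and /d/): rule 2 targets it, but not between two vowels → unchanged [ɡ].
/d/ (between /ɡ/ and /i/) fails the environment for rule 2, so it stays [d].
/i/ meets the environment for rule 1 (before a voiced consonant) → [iː].
/b/ — word-final; rule 2 does not apply here → [b].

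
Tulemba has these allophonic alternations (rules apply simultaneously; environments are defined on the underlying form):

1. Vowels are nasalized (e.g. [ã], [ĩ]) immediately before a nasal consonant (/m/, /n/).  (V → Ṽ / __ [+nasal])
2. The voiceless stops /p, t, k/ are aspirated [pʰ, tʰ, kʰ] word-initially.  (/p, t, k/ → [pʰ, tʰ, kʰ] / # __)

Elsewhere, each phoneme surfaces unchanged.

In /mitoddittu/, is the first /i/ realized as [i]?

Yes

/i/ — between /m/ and /t/; rule 1 does not apply here → [i].
The actual realization is [i], which matches [i].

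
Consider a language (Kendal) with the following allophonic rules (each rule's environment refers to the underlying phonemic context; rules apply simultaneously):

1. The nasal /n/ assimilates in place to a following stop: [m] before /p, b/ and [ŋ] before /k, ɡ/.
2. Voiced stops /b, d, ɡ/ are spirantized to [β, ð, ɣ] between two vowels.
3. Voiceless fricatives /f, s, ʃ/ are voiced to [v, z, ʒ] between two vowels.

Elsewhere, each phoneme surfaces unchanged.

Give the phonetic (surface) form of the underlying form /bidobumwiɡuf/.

/b/ (word-initial) is in the target of rule 2 but the environment (between two vowels) is not met → [b].
/i/ stays [i].
Rule 2 applies to /d/ (between /i/ and /o/: between two vowels) → [ð].
/o/ stays [o].
Rule 2 applies to /b/ (between /o/ and /u/: between two vowels) → [β].
/u/ — not in any rule's target class → [u].
/m/ (between /u/ and /w/): no rule targets it → [m].
/w/ (between /m/ and /i/) is unaffected → [w].
/i/ (between /w/ and /ɡ/): no rule targets it → [i].
/ɡ/ (between /i/ and /u/): between two vowels, so rule 2 applies → [ɣ].
/u/ stays [u].
/f/ (word-final): rule 3 targets it, but not between two vowels → unchanged [f].

[biðoβumwiɣuf]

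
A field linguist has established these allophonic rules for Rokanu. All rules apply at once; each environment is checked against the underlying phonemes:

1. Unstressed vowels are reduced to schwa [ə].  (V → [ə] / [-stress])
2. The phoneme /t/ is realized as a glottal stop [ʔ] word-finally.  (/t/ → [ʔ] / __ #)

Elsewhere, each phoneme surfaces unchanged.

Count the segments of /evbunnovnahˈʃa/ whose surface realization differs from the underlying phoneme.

4

Segments that undergo a rule: /e/ → [ə] (rule 1); /u/ → [ə] (rule 1); /o/ → [ə] (rule 1); /a/ → [ə] (rule 1).
All other segments surface unchanged.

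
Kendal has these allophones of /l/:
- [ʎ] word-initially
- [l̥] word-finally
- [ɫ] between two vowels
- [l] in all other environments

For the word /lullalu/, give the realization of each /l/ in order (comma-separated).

[ʎ], [l], [l], [ɫ]

Occurrence 1 (position 1): word-initially → [ʎ].
Occurrence 2 (position 3): no conditioning environment matches → elsewhere allophone [l].
Occurrence 3 (position 4): no conditioning environment matches → elsewhere allophone [l].
Occurrence 4 (position 6): between two vowels → [ɫ].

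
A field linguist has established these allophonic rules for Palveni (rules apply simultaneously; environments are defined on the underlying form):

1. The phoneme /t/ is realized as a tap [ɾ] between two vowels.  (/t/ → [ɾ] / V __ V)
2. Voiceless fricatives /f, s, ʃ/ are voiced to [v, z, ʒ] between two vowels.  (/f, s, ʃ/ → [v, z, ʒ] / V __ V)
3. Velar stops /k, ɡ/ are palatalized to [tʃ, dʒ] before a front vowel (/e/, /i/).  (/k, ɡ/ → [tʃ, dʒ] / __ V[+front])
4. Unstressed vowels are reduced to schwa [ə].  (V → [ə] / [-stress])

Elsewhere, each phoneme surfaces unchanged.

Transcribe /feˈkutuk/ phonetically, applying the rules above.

[fəˈkuɾək]

/f/ (word-initial) fails the environment for rule 2, so it stays [f].
Rule 4 applies to /e/ (between /f/ and /k/: in an unstressed syllable) → [ə].
/k/ (between /e/ and /u/) is in the target of rule 3 but the environment (before a front vowel) is not met → [k].
/u/ (between /k/ and /t/) fails the environment for rule 4, so it stays [u].
/t/ — between /u/ and /u/, between two vowels — surfaces as [ɾ] (rule 1).
/u/ meets the environment for rule 4 (in an unstressed syllable) → [ə].
/k/ — word-final; rule 3 does not apply here → [k].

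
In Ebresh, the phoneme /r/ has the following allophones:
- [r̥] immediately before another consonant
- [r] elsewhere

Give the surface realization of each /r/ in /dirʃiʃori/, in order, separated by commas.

[r̥], [r]

Occurrence 1 (position 3): immediately before another consonant → [r̥].
Occurrence 2 (position 8): no conditioning environment matches → elsewhere allophone [r].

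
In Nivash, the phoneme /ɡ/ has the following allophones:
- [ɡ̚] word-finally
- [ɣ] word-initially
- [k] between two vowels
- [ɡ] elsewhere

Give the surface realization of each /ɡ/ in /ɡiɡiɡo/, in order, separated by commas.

Occurrence 1 (position 1): word-initially → [ɣ].
Occurrence 2 (position 3): between two vowels → [k].
Occurrence 3 (position 5): between two vowels → [k].

[ɣ], [k], [k]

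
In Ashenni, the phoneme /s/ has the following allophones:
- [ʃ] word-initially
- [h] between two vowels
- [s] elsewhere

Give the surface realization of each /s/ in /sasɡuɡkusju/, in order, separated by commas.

[ʃ], [s], [s]

Occurrence 1 (position 1): word-initially → [ʃ].
Occurrence 2 (position 3): no conditioning environment matches → elsewhere allophone [s].
Occurrence 3 (position 9): no conditioning environment matches → elsewhere allophone [s].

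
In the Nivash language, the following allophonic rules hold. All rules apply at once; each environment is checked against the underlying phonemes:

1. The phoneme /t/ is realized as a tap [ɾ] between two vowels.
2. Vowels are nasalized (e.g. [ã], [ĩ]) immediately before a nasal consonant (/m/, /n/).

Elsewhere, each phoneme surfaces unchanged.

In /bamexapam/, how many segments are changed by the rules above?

Segments that undergo a rule: /a/ → [ã] (rule 2); /a/ → [ã] (rule 2).
All other segments surface unchanged.

2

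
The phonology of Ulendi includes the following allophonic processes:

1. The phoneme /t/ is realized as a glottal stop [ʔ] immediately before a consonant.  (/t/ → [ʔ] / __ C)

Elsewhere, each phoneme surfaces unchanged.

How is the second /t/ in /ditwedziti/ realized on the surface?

/t/ — between /i/ and /i/; rule 1 does not apply here → [t].

[t]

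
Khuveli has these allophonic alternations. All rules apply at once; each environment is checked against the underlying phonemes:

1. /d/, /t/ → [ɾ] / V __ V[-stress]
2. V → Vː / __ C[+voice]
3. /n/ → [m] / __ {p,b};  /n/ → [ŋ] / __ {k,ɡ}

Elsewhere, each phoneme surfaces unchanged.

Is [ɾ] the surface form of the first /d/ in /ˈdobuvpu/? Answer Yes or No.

No

/d/ (word-initial) is in the target of rule 1 but the environment (between a vowel and a following unstressed vowel) is not met → [d].
The actual realization is [d], not [ɾ].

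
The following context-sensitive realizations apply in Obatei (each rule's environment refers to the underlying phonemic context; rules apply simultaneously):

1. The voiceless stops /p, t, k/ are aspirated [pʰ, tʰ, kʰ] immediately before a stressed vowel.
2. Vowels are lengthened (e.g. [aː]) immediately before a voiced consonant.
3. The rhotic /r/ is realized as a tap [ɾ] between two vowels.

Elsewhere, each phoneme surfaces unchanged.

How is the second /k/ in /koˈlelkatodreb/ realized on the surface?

/k/ (between /l/ and /a/): rule 1 targets it, but not immediately before a stressed vowel → unchanged [k].

[k]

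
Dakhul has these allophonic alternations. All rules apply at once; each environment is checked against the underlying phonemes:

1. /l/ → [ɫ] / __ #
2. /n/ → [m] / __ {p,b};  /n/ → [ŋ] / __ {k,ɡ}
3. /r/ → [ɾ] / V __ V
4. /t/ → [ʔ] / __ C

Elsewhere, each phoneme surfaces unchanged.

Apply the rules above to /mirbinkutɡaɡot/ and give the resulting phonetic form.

[mirbiŋkuʔɡaɡot]

/m/ stays [m].
/i/ stays [i].
/r/ (between /i/ and /b/): rule 3 targets it, but not between two vowels → unchanged [r].
/b/ — not in any rule's target class → [b].
/i/ — not in any rule's target class → [i].
/n/ (between /i/ and /k/): before a labial or velar stop, so rule 2 applies → [ŋ].
/k/ — not in any rule's target class → [k].
/u/ (between /k/ and /t/): no rule targets it → [u].
Rule 4 applies to /t/ (between /u/ and /ɡ/: immediately before a consonant) → [ʔ].
/ɡ/ — not in any rule's target class → [ɡ].
/a/ — not in any rule's target class → [a].
/ɡ/ (between /a/ and /o/) is unaffected → [ɡ].
/o/ — not in any rule's target class → [o].
/t/ (word-final) is in the target of rule 4 but the environment (immediately before a consonant) is not met → [t].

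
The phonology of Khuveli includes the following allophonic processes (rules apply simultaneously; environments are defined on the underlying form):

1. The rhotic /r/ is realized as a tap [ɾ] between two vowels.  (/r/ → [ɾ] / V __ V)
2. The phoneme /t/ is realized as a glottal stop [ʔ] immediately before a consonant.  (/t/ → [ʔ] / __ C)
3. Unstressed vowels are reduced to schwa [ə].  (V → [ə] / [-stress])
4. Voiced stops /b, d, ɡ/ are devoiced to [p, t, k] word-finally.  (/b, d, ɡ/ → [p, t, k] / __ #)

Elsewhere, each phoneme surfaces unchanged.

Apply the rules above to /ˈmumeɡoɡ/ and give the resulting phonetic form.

/m/ (word-initial) is unaffected → [m].
/u/ (between /m/ and /m/) fails the environment for rule 3, so it stays [u].
/m/ — not in any rule's target class → [m].
/e/ (between /m/ and /ɡ/) occurs in an unstressed syllable → [ə] by rule 3.
/ɡ/ (between /e/ and /o/) is in the target of rule 4 but the environment (word-finally) is not met → [ɡ].
/o/ meets the environment for rule 3 (in an unstressed syllable) → [ə].
Rule 4 applies to /ɡ/ (word-final: word-finally) → [k].

[ˈmuməɡək]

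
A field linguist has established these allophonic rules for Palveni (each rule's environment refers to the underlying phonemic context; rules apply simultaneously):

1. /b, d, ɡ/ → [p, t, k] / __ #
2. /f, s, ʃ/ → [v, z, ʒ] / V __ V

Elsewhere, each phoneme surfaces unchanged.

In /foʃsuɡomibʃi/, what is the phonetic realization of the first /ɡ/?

[ɡ]

/ɡ/ (between /u/ and /o/) is in the target of rule 1 but the environment (word-finally) is not met → [ɡ].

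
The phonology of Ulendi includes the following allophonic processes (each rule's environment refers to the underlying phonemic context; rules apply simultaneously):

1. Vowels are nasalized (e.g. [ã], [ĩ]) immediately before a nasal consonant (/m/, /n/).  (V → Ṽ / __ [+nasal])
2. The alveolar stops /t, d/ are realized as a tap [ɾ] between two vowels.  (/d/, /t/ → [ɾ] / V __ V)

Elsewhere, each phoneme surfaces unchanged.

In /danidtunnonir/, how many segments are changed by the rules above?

3

Segments that undergo a rule: /a/ → [ã] (rule 1); /u/ → [ũ] (rule 1); /o/ → [õ] (rule 1).
All other segments surface unchanged.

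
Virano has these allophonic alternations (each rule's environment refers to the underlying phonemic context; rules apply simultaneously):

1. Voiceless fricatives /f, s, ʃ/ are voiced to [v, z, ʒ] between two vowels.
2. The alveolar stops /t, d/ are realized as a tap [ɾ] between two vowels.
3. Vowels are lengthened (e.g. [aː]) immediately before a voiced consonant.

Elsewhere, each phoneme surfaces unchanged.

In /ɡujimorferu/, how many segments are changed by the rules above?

Segments that undergo a rule: /u/ → [uː] (rule 3); /i/ → [iː] (rule 3); /o/ → [oː] (rule 3); /e/ → [eː] (rule 3).
All other segments surface unchanged.

4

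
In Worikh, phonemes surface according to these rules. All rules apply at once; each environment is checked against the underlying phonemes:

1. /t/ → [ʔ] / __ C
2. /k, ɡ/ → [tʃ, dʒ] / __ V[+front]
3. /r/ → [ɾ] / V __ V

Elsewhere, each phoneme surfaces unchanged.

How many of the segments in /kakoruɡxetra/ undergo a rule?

Segments that undergo a rule: /r/ → [ɾ] (rule 3); /t/ → [ʔ] (rule 1).
All other segments surface unchanged.

2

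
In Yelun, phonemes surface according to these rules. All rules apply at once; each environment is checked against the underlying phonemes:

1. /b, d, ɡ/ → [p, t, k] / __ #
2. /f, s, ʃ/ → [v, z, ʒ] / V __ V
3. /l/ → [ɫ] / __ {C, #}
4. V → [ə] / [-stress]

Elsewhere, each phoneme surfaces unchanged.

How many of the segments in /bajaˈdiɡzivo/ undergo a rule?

4

Segments that undergo a rule: /a/ → [ə] (rule 4); /a/ → [ə] (rule 4); /i/ → [ə] (rule 4); /o/ → [ə] (rule 4).
All other segments surface unchanged.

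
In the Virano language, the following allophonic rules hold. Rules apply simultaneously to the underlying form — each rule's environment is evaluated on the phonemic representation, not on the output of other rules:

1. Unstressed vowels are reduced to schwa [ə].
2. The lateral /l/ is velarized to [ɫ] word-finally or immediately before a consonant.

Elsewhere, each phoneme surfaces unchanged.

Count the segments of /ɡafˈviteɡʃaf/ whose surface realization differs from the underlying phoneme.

Segments that undergo a rule: /a/ → [ə] (rule 1); /e/ → [ə] (rule 1); /a/ → [ə] (rule 1).
All other segments surface unchanged.

3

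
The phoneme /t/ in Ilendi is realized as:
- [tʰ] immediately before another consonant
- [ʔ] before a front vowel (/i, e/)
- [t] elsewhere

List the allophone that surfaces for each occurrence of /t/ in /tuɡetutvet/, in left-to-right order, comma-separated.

[t], [t], [tʰ], [t]

Occurrence 1 (position 1): no conditioning environment matches → elsewhere allophone [t].
Occurrence 2 (position 5): no conditioning environment matches → elsewhere allophone [t].
Occurrence 3 (position 7): immediately before another consonant → [tʰ].
Occurrence 4 (position 10): no conditioning environment matches → elsewhere allophone [t].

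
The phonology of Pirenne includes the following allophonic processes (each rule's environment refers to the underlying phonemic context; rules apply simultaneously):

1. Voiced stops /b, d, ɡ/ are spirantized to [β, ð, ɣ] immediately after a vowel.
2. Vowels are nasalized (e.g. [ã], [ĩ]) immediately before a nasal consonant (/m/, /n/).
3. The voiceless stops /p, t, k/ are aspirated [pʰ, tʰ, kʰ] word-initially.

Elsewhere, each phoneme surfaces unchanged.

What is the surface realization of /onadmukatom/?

/o/ (word-initial) occurs before a nasal consonant → [õ] by rule 2.
/a/ (between /n/ and /d/) fails the environment for rule 2, so it stays [a].
/d/ (between /a/ and /m/): immediately after a vowel, so rule 1 applies → [ð].
/u/ (between /m/ and /k/) fails the environment for rule 2, so it stays [u].
/k/ (between /u/ and /a/) is in the target of rule 3 but the environment (word-initially) is not met → [k].
/a/ (between /k/ and /t/) fails the environment for rule 2, so it stays [a].
/t/ (between /a/ and /o/) fails the environment for rule 3, so it stays [t].
/o/ — between /t/ and /m/, before a nasal consonant — surfaces as [õ] (rule 2).

[õnaðmukatõm]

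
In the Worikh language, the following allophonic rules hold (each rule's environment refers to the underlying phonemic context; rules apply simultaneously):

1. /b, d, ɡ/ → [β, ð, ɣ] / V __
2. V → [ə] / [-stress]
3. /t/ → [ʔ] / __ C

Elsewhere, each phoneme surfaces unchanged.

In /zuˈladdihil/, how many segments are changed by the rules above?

4

Segments that undergo a rule: /u/ → [ə] (rule 2); /d/ → [ð] (rule 1); /i/ → [ə] (rule 2); /i/ → [ə] (rule 2).
All other segments surface unchanged.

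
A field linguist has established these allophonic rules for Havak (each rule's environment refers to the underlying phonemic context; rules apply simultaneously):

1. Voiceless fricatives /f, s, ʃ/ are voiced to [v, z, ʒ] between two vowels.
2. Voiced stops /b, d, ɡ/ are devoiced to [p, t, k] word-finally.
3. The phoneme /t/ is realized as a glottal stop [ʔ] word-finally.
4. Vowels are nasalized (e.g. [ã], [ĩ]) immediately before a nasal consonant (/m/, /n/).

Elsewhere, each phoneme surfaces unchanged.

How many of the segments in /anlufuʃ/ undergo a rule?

Segments that undergo a rule: /a/ → [ã] (rule 4); /f/ → [v] (rule 1).
All other segments surface unchanged.

2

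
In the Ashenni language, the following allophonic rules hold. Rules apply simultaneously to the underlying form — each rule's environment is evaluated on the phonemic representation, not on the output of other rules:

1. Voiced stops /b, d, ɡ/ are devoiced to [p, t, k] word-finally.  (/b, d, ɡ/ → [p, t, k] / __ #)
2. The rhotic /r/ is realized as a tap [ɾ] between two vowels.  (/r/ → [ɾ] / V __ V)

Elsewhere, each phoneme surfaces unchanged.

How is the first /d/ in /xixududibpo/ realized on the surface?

/d/ (between /u/ and /u/): rule 1 targets it, but not word-finally → unchanged [d].

[d]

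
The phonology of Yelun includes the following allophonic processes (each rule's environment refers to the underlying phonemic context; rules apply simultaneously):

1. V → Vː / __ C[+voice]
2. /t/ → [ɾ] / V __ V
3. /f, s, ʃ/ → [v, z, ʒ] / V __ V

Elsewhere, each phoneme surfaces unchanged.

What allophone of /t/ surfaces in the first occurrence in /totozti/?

[t]

/t/ (word-initial) is in the target of rule 2 but the environment (between two vowels) is not met → [t].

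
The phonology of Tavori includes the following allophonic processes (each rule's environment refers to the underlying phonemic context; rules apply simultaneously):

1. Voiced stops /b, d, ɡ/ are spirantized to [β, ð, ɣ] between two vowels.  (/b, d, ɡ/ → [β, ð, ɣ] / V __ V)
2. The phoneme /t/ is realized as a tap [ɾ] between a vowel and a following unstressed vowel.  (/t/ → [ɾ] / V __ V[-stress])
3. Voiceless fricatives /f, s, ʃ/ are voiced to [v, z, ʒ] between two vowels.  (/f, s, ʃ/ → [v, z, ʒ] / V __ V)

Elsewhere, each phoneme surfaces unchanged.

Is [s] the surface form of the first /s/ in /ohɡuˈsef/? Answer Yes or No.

No

/s/ — between /u/ and /e/, between two vowels — surfaces as [z] (rule 3).
The actual realization is [z], not [s].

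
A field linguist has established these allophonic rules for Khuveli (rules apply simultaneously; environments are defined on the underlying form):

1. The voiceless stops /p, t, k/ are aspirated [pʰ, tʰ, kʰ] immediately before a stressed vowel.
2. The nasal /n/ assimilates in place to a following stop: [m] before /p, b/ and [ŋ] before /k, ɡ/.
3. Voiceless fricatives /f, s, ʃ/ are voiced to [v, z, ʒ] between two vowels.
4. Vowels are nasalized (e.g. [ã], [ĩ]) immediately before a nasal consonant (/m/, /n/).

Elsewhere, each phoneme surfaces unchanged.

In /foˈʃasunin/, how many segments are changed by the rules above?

Segments that undergo a rule: /ʃ/ → [ʒ] (rule 3); /s/ → [z] (rule 3); /u/ → [ũ] (rule 4); /i/ → [ĩ] (rule 4).
All other segments surface unchanged.

4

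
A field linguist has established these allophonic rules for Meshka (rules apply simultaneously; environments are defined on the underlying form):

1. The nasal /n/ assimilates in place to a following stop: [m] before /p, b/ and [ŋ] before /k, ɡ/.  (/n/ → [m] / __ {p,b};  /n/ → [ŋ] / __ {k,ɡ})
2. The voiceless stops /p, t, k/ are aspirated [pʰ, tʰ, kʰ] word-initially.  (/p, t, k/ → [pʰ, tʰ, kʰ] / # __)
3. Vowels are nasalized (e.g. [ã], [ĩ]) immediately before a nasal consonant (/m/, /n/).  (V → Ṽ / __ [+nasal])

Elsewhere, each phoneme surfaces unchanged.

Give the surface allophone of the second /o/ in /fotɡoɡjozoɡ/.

[o]

/o/ (between /ɡ/ and /ɡ/) fails the environment for rule 3, so it stays [o].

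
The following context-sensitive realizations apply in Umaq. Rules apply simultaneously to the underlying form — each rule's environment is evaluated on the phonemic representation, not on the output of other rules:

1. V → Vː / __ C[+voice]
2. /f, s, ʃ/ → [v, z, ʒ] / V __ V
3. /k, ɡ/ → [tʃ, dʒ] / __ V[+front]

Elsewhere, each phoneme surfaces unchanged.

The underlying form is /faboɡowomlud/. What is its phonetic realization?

/f/ (word-initial) fails the environment for rule 2, so it stays [f].
/a/ — between /f/ and /b/, before a voiced consonant — surfaces as [aː] (rule 1).
/b/ — not in any rule's target class → [b].
/o/ (between /b/ and /ɡ/) occurs before a voiced consonant → [oː] by rule 1.
/ɡ/ (between /o/ and /o/) is in the target of rule 3 but the environment (before a front vowel) is not met → [ɡ].
Rule 1 applies to /o/ (between /ɡ/ and /w/: before a voiced consonant) → [oː].
/w/ — not in any rule's target class → [w].
/o/ (between /w/ and /m/): before a voiced consonant, so rule 1 applies → [oː].
/m/ (between /o/ and /l/) is unaffected → [m].
/l/ (between /m/ and /u/): no rule targets it → [l].
Rule 1 applies to /u/ (between /l/ and /d/: before a voiced consonant) → [uː].
/d/ stays [d].

[faːboːɡoːwoːmluːd]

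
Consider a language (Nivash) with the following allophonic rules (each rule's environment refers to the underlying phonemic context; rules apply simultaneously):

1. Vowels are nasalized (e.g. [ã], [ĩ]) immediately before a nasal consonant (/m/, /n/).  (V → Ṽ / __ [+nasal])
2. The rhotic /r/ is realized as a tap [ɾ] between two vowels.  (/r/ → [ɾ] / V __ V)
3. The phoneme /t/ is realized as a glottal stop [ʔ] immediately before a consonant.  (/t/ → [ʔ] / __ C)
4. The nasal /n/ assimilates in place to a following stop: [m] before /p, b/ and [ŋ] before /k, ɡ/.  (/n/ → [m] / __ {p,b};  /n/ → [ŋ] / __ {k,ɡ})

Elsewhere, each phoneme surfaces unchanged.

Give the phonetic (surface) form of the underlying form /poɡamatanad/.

[poɡãmatãnad]

/o/ — between /p/ and /ɡ/; rule 1 does not apply here → [o].
Rule 1 applies to /a/ (between /ɡ/ and /m/: before a nasal consonant) → [ã].
/a/ — between /m/ and /t/; rule 1 does not apply here → [a].
/t/ — between /a/ and /a/; rule 3 does not apply here → [t].
/a/ (between /t/ and /n/) occurs before a nasal consonant → [ã] by rule 1.
/n/ (between /a/ and /a/) fails the environment for rule 4, so it stays [n].
/a/ (between /n/ and /d/) fails the environment for rule 1, so it stays [a].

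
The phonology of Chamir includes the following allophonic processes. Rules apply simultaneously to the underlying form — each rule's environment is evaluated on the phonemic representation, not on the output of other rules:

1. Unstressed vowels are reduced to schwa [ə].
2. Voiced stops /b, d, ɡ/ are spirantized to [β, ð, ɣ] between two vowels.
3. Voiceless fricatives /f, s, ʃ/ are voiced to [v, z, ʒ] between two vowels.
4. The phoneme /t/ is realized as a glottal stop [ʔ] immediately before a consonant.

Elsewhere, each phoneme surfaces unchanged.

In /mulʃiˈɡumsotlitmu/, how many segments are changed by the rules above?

Segments that undergo a rule: /u/ → [ə] (rule 1); /i/ → [ə] (rule 1); /ɡ/ → [ɣ] (rule 2); /o/ → [ə] (rule 1); /t/ → [ʔ] (rule 4); /i/ → [ə] (rule 1); /t/ → [ʔ] (rule 4); /u/ → [ə] (rule 1).
All other segments surface unchanged.

8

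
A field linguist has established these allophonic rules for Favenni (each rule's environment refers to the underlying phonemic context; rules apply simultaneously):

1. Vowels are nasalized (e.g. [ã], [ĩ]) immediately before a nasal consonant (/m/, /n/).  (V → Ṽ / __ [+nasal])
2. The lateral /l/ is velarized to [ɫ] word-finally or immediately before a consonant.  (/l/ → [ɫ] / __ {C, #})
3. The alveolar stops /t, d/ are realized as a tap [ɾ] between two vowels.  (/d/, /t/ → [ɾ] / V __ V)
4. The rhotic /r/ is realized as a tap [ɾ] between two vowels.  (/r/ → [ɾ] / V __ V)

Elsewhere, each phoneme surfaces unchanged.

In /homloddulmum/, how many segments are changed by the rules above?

3

Segments that undergo a rule: /o/ → [õ] (rule 1); /l/ → [ɫ] (rule 2); /u/ → [ũ] (rule 1).
All other segments surface unchanged.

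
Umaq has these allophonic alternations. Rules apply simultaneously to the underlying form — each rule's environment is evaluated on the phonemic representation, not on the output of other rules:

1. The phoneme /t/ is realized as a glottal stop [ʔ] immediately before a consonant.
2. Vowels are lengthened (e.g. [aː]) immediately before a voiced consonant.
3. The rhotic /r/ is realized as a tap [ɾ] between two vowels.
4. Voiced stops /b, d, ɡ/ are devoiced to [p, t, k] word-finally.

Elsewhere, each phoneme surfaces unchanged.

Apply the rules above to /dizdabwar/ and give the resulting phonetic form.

/d/ (word-initial) fails the environment for rule 4, so it stays [d].
/i/ (between /d/ and /z/): before a voiced consonant, so rule 2 applies → [iː].
/d/ (between /z/ and /a/) is in the target of rule 4 but the environment (word-finally) is not met → [d].
Rule 2 applies to /a/ (between /d/ and /b/: before a voiced consonant) → [aː].
/b/ (between /a/ and /w/): rule 4 targets it, but not word-finally → unchanged [b].
/a/ (between /w/ and /r/): before a voiced consonant, so rule 2 applies → [aː].
/r/ (word-final) fails the environment for rule 3, so it stays [r].

[diːzdaːbwaːr]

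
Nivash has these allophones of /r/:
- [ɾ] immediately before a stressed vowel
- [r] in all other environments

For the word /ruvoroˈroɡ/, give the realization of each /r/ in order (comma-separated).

Occurrence 1 (position 1): no conditioning environment matches → elsewhere allophone [r].
Occurrence 2 (position 5): no conditioning environment matches → elsewhere allophone [r].
Occurrence 3 (position 7): immediately before a stressed vowel → [ɾ].

[r], [r], [ɾ]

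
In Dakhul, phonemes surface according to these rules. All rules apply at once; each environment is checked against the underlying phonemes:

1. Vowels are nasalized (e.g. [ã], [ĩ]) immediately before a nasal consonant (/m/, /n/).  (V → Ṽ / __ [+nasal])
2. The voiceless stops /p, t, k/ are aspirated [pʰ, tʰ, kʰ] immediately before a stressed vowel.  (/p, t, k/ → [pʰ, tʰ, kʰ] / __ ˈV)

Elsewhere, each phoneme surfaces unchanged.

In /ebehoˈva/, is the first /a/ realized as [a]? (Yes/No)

Yes

/a/ (word-final): rule 1 targets it, but not before a nasal consonant → unchanged [a].
The actual realization is [a], which matches [a].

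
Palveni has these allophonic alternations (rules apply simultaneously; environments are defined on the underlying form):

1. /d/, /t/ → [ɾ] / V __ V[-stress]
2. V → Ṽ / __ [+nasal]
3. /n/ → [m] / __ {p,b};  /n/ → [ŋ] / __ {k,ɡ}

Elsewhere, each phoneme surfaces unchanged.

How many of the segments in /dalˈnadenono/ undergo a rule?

3

Segments that undergo a rule: /d/ → [ɾ] (rule 1); /e/ → [ẽ] (rule 2); /o/ → [õ] (rule 2).
All other segments surface unchanged.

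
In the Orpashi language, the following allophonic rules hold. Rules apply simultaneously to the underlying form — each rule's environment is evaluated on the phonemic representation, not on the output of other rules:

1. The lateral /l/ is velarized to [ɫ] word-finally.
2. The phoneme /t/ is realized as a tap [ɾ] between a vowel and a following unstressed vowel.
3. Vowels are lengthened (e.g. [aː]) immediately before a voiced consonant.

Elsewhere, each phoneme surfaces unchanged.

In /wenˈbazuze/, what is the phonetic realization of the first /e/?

[eː]

/e/ (between /w/ and /n/) occurs before a voiced consonant → [eː] by rule 3.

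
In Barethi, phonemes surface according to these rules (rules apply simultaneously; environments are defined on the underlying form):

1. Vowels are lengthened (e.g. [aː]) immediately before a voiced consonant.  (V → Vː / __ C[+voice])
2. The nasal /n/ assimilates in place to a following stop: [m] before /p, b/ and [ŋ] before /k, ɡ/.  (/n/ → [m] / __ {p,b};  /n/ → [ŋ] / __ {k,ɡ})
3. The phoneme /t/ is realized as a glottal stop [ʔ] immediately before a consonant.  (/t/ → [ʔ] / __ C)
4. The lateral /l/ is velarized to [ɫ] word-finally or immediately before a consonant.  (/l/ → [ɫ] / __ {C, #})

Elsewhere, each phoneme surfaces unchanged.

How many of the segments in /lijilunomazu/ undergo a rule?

5

Segments that undergo a rule: /i/ → [iː] (rule 1); /i/ → [iː] (rule 1); /u/ → [uː] (rule 1); /o/ → [oː] (rule 1); /a/ → [aː] (rule 1).
All other segments surface unchanged.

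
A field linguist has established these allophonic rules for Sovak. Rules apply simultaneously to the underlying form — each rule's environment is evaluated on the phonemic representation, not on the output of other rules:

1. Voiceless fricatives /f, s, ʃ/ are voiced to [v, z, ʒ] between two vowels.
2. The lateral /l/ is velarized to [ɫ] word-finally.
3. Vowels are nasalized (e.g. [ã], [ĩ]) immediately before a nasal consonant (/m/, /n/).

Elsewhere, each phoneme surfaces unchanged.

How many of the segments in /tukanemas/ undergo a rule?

2

Segments that undergo a rule: /a/ → [ã] (rule 3); /e/ → [ẽ] (rule 3).
All other segments surface unchanged.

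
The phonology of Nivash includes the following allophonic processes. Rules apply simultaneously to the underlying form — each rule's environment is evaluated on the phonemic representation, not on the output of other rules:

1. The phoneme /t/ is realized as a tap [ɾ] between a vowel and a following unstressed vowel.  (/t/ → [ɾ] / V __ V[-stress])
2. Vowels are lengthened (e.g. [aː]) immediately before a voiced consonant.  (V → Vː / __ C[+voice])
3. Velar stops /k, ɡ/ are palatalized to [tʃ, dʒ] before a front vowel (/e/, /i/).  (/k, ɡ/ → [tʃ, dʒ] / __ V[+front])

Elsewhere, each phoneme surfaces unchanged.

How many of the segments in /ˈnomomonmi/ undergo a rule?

Segments that undergo a rule: /o/ → [oː] (rule 2); /o/ → [oː] (rule 2); /o/ → [oː] (rule 2).
All other segments surface unchanged.

3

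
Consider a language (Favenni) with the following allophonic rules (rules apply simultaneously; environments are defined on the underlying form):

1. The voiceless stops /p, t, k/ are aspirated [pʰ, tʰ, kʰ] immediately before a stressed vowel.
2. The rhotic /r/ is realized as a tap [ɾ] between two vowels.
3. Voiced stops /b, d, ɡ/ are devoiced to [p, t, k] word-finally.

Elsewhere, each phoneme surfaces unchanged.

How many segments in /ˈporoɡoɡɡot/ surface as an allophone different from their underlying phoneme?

Segments that undergo a rule: /p/ → [pʰ] (rule 1); /r/ → [ɾ] (rule 2).
All other segments surface unchanged.

2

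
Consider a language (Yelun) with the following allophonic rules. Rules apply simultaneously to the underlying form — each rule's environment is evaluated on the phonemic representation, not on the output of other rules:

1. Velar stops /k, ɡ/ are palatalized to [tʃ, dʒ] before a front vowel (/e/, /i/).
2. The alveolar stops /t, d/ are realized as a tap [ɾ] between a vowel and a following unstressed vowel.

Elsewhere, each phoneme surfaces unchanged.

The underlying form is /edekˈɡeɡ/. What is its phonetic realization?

[eɾekˈdʒeɡ]

Rule 2 applies to /d/ (between /e/ and /e/: between a vowel and a following unstressed vowel) → [ɾ].
/k/ (between /e/ and /ɡ/) fails the environment for rule 1, so it stays [k].
/ɡ/ — between /k/ and /e/, before a front vowel — surfaces as [dʒ] (rule 1).
/ɡ/ (word-final): rule 1 targets it, but not before a front vowel → unchanged [ɡ].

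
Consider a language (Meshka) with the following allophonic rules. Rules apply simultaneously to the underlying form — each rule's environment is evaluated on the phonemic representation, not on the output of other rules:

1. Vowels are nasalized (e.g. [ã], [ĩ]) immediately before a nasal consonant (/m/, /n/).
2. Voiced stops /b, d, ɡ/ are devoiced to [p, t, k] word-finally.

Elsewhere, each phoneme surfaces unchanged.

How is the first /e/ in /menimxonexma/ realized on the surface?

[ẽ]

/e/ (between /m/ and /n/): before a nasal consonant, so rule 1 applies → [ẽ].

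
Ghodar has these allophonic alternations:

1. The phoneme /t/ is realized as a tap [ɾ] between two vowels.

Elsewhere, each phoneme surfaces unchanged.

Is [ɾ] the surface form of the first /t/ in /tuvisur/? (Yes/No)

/t/ (word-initial): rule 1 targets it, but not between two vowels → unchanged [t].
The actual realization is [t], not [ɾ].

No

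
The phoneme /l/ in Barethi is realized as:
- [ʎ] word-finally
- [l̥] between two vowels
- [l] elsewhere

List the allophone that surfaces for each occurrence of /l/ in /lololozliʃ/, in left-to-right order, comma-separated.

Occurrence 1 (position 1): no conditioning environment matches → elsewhere allophone [l].
Occurrence 2 (position 3): between two vowels → [l̥].
Occurrence 3 (position 5): between two vowels → [l̥].
Occurrence 4 (position 8): no conditioning environment matches → elsewhere allophone [l].

[l], [l̥], [l̥], [l]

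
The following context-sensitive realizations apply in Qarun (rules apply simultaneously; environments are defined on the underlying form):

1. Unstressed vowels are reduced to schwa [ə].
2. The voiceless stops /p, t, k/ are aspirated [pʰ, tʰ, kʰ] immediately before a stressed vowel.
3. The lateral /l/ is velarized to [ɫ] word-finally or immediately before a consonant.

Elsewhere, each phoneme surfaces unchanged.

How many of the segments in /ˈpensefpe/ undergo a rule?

3

Segments that undergo a rule: /p/ → [pʰ] (rule 2); /e/ → [ə] (rule 1); /e/ → [ə] (rule 1).
All other segments surface unchanged.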